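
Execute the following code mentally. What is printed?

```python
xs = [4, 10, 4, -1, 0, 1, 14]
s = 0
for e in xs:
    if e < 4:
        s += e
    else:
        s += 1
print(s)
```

e=4: not <4, s = 0+1 = 1
e=10: not <4, s = 1+1 = 2
e=4: not <4, s = 2+1 = 3
e=-1: <4, s = 3+(-1) = 2
e=0: <4, s = 2+0 = 2
e=1: <4, s = 2+1 = 3
e=14: not <4, s = 3+1 = 4

4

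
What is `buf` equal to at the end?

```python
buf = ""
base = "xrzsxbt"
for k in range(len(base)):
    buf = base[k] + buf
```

k=0: prepend 'x' → 'x'
k=1: prepend 'r' → 'rx'
k=2: prepend 'z' → 'zrx'
k=3: prepend 's' → 'szrx'
k=4: prepend 'x' → 'xszrx'
k=5: prepend 'b' → 'bxszrx'
k=6: prepend 't' → 'tbxszrx'

'tbxszrx'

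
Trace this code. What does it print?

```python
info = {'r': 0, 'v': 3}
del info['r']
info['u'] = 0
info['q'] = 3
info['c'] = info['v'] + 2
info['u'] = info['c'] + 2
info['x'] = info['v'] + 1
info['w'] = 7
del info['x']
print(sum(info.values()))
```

25

del 'r' → {'v': 3}
info['u'] = 0 → {'v': 3, 'u': 0}
info['q'] = 3 → {'v': 3, 'u': 0, 'q': 3}
info['c'] = info['v']+2 = 5 → {'v': 3, 'u': 0, 'q': 3, 'c': 5}
info['u'] = info['c']+2 = 7 → {'v': 3, 'u': 7, 'q': 3, 'c': 5}
info['x'] = info['v']+1 = 4 → {'v': 3, 'u': 7, 'q': 3, 'c': 5, 'x': 4}
info['w'] = 7 → {'v': 3, 'u': 7, 'q': 3, 'c': 5, 'x': 4, 'w': 7}
del 'x' → {'v': 3, 'u': 7, 'q': 3, 'c': 5, 'w': 7}
sum of values = 25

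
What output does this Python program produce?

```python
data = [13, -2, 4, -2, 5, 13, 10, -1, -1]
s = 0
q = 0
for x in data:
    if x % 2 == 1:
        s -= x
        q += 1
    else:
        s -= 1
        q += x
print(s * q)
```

-495

x=13: odd, s = 0-13 = -13; q=1
x=-2: not odd, s = (-13)-1 = -14; q=-1
x=4: not odd, s = (-14)-1 = -15; q=3
x=-2: not odd, s = (-15)-1 = -16; q=1
x=5: odd, s = (-16)-5 = -21; q=2
x=13: odd, s = (-21)-13 = -34; q=3
x=10: not odd, s = (-34)-1 = -35; q=13
x=-1: odd, s = (-35)-(-1) = -34; q=14
x=-1: odd, s = (-34)-(-1) = -33; q=15
s*q = (-33)*15 = -495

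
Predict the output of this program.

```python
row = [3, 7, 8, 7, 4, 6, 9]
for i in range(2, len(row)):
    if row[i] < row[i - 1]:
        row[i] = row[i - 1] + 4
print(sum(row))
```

i=2: 8>=7, unchanged → [3, 7, 8, 7, 4, 6, 9]
i=3: 7<8, row[3] = 8+4 = 12 → [3, 7, 8, 12, 4, 6, 9]
i=4: 4<12, row[4] = 12+4 = 16 → [3, 7, 8, 12, 16, 6, 9]
i=5: 6<16, row[5] = 16+4 = 20 → [3, 7, 8, 12, 16, 20, 9]
i=6: 9<20, row[6] = 20+4 = 24 → [3, 7, 8, 12, 16, 20, 24]
sum = 90

90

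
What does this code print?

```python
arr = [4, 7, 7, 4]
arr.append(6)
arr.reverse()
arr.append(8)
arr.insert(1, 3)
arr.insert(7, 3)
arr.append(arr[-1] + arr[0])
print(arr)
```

[6, 3, 4, 7, 7, 4, 8, 3, 9]

append 6 → [4, 7, 7, 4, 6]
reverse → [6, 4, 7, 7, 4]
append 8 → [6, 4, 7, 7, 4, 8]
insert 3 at 1 → [6, 3, 4, 7, 7, 4, 8]
insert 3 at 7 → [6, 3, 4, 7, 7, 4, 8, 3]
append arr[-1]+arr[0] = 3+6 = 9 → [6, 3, 4, 7, 7, 4, 8, 3, 9]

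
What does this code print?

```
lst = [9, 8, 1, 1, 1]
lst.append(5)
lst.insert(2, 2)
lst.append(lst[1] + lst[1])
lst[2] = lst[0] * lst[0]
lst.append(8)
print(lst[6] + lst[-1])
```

13

append 5 → [9, 8, 1, 1, 1, 5]
insert 2 at 2 → [9, 8, 2, 1, 1, 1, 5]
append lst[1]+lst[1] = 8+8 = 16 → [9, 8, 2, 1, 1, 1, 5, 16]
lst[2] = lst[0]*lst[0] = 9*9 = 81 → [9, 8, 81, 1, 1, 1, 5, 16]
append 8 → [9, 8, 81, 1, 1, 1, 5, 16, 8]
lst[6]+lst[-1] = 5+8 = 13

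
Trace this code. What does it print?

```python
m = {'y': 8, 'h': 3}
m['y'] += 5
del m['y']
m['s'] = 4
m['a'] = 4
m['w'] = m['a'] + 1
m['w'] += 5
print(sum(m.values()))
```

21

m['y'] = 8+5 = 13 → {'y': 13, 'h': 3}
del 'y' → {'h': 3}
m['s'] = 4 → {'h': 3, 's': 4}
m['a'] = 4 → {'h': 3, 's': 4, 'a': 4}
m['w'] = m['a']+1 = 5 → {'h': 3, 's': 4, 'a': 4, 'w': 5}
m['w'] = 5+5 = 10 → {'h': 3, 's': 4, 'a': 4, 'w': 10}
sum of values = 21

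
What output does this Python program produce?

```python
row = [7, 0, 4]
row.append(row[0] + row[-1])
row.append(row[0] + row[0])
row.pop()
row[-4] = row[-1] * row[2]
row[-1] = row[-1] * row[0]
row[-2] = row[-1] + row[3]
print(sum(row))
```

1496

append row[0]+row[-1] = 7+4 = 11 → [7, 0, 4, 11]
append row[0]+row[0] = 7+7 = 14 → [7, 0, 4, 11, 14]
pop() removes 14 → [7, 0, 4, 11]
row[-4] = row[-1]*row[2] = 11*4 = 44 → [44, 0, 4, 11]
row[-1] = row[-1]*row[0] = 11*44 = 484 → [44, 0, 4, 484]
row[-2] = row[-1]+row[3] = 484+484 = 968 → [44, 0, 968, 484]
sum = 1496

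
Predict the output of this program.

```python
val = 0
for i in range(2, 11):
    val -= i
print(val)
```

i=2: val = 0-2 = -2
i=3: val = (-2)-3 = -5
i=4: val = (-5)-4 = -9
i=5: val = (-9)-5 = -14
i=6: val = (-14)-6 = -20
i=7: val = (-20)-7 = -27
i=8: val = (-27)-8 = -35
i=9: val = (-35)-9 = -44
i=10: val = (-44)-10 = -54

-54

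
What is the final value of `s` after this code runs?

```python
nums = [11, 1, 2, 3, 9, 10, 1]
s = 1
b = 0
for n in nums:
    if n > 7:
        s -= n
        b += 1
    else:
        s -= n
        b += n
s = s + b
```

n=11: >7, s = 1-11 = -10; b=1
n=1: not >7, s = (-10)-1 = -11; b=2
n=2: not >7, s = (-11)-2 = -13; b=4
n=3: not >7, s = (-13)-3 = -16; b=7
n=9: >7, s = (-16)-9 = -25; b=8
n=10: >7, s = (-25)-10 = -35; b=9
n=1: not >7, s = (-35)-1 = -36; b=10
s+b = (-36)+10 = -26

-26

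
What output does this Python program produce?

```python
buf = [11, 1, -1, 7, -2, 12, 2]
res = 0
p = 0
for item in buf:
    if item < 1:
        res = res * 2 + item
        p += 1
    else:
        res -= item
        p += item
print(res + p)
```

-45

item=11: not <1, res = 0-11 = -11; p=11
item=1: not <1, res = (-11)-1 = -12; p=12
item=-1: <1, res = (-12)*2+(-1) = -25; p=13
item=7: not <1, res = (-25)-7 = -32; p=20
item=-2: <1, res = (-32)*2+(-2) = -66; p=21
item=12: not <1, res = (-66)-12 = -78; p=33
item=2: not <1, res = (-78)-2 = -80; p=35
res+p = (-80)+35 = -45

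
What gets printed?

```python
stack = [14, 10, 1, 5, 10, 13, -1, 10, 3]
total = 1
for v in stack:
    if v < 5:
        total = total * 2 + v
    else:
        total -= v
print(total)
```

v=14: not <5, total = 1-14 = -13
v=10: not <5, total = (-13)-10 = -23
v=1: <5, total = (-23)*2+1 = -45
v=5: not <5, total = (-45)-5 = -50
v=10: not <5, total = (-50)-10 = -60
v=13: not <5, total = (-60)-13 = -73
v=-1: <5, total = (-73)*2+(-1) = -147
v=10: not <5, total = (-147)-10 = -157
v=3: <5, total = (-157)*2+3 = -311

-311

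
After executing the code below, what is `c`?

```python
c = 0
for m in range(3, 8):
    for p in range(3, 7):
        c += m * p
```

450

m=3,p=3: c = 0+9 = 9
m=3,p=4: c = 9+12 = 21
m=3,p=5: c = 21+15 = 36
m=3,p=6: c = 36+18 = 54
m=4,p=3: c = 54+12 = 66
m=4,p=4: c = 66+16 = 82
m=4,p=5: c = 82+20 = 102
m=4,p=6: c = 102+24 = 126
m=5,p=3: c = 126+15 = 141
m=5,p=4: c = 141+20 = 161
m=5,p=5: c = 161+25 = 186
m=5,p=6: c = 186+30 = 216
m=6,p=3: c = 216+18 = 234
m=6,p=4: c = 234+24 = 258
m=6,p=5: c = 258+30 = 288
m=6,p=6: c = 288+36 = 324
m=7,p=3: c = 324+21 = 345
m=7,p=4: c = 345+28 = 373
m=7,p=5: c = 373+35 = 408
m=7,p=6: c = 408+42 = 450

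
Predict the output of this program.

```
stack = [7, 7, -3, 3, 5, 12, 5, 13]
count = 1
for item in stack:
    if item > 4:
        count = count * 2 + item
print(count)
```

item=7: >4, count = 1*2+7 = 9
item=7: >4, count = 9*2+7 = 25
item=-3: not >4
item=3: not >4
item=5: >4, count = 25*2+5 = 55
item=12: >4, count = 55*2+12 = 122
item=5: >4, count = 122*2+5 = 249
item=13: >4, count = 249*2+13 = 511

511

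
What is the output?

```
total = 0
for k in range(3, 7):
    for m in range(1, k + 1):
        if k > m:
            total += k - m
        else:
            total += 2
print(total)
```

k=3,m=1: 3>1, total = 0+2 = 2
k=3,m=2: 3>2, total = 2+1 = 3
k=3,m=3: not 3>3, total = 3+2 = 5
k=4,m=1: 4>1, total = 5+3 = 8
k=4,m=2: 4>2, total = 8+2 = 10
k=4,m=3: 4>3, total = 10+1 = 11
k=4,m=4: not 4>4, total = 11+2 = 13
k=5,m=1: 5>1, total = 13+4 = 17
k=5,m=2: 5>2, total = 17+3 = 20
k=5,m=3: 5>3, total = 20+2 = 22
k=5,m=4: 5>4, total = 22+1 = 23
k=5,m=5: not 5>5, total = 23+2 = 25
k=6,m=1: 6>1, total = 25+5 = 30
k=6,m=2: 6>2, total = 30+4 = 34
k=6,m=3: 6>3, total = 34+3 = 37
k=6,m=4: 6>4, total = 37+2 = 39
k=6,m=5: 6>5, total = 39+1 = 40
k=6,m=6: not 6>6, total = 40+2 = 42

42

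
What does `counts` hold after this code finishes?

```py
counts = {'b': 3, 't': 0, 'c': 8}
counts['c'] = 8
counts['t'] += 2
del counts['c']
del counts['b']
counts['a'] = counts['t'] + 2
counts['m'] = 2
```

counts['c'] = 8 → {'b': 3, 't': 0, 'c': 8}
counts['t'] = 0+2 = 2 → {'b': 3, 't': 2, 'c': 8}
del 'c' → {'b': 3, 't': 2}
del 'b' → {'t': 2}
counts['a'] = counts['t']+2 = 4 → {'t': 2, 'a': 4}
counts['m'] = 2 → {'t': 2, 'a': 4, 'm': 2}

{'t': 2, 'a': 4, 'm': 2}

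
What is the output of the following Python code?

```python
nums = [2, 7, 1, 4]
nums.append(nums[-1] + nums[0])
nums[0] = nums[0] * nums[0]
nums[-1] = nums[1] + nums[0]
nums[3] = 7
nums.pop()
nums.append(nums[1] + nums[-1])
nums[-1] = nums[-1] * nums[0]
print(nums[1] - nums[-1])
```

append nums[-1]+nums[0] = 4+2 = 6 → [2, 7, 1, 4, 6]
nums[0] = nums[0]*nums[0] = 2*2 = 4 → [4, 7, 1, 4, 6]
nums[-1] = nums[1]+nums[0] = 7+4 = 11 → [4, 7, 1, 4, 11]
nums[3] = 7 → [4, 7, 1, 7, 11]
pop() removes 11 → [4, 7, 1, 7]
append nums[1]+nums[-1] = 7+7 = 14 → [4, 7, 1, 7, 14]
nums[-1] = nums[-1]*nums[0] = 14*4 = 56 → [4, 7, 1, 7, 56]
nums[1]-nums[-1] = 7-56 = -49

-49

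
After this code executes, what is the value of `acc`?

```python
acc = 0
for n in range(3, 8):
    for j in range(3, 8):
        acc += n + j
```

250

n=3,j=3: acc = 0+6 = 6
n=3,j=4: acc = 6+7 = 13
n=3,j=5: acc = 13+8 = 21
n=3,j=6: acc = 21+9 = 30
n=3,j=7: acc = 30+10 = 40
n=4,j=3: acc = 40+7 = 47
n=4,j=4: acc = 47+8 = 55
n=4,j=5: acc = 55+9 = 64
n=4,j=6: acc = 64+10 = 74
n=4,j=7: acc = 74+11 = 85
n=5,j=3: acc = 85+8 = 93
n=5,j=4: acc = 93+9 = 102
n=5,j=5: acc = 102+10 = 112
n=5,j=6: acc = 112+11 = 123
n=5,j=7: acc = 123+12 = 135
n=6,j=3: acc = 135+9 = 144
n=6,j=4: acc = 144+10 = 154
n=6,j=5: acc = 154+11 = 165
n=6,j=6: acc = 165+12 = 177
n=6,j=7: acc = 177+13 = 190
n=7,j=3: acc = 190+10 = 200
n=7,j=4: acc = 200+11 = 211
n=7,j=5: acc = 211+12 = 223
n=7,j=6: acc = 223+13 = 236
n=7,j=7: acc = 236+14 = 250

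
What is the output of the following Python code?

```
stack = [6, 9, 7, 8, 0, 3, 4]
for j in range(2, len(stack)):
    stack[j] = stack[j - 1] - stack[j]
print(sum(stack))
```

j=2: stack[2] = 9-7 = 2 → [6, 9, 2, 8, 0, 3, 4]
j=3: stack[3] = 2-8 = -6 → [6, 9, 2, -6, 0, 3, 4]
j=4: stack[4] = (-6)-0 = -6 → [6, 9, 2, -6, -6, 3, 4]
j=5: stack[5] = (-6)-3 = -9 → [6, 9, 2, -6, -6, -9, 4]
j=6: stack[6] = (-9)-4 = -13 → [6, 9, 2, -6, -6, -9, -13]
sum = -17

-17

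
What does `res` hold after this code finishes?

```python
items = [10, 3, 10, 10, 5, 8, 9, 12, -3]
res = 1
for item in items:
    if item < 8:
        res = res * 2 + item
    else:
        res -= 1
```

5

item=10: not <8, res = 1-1 = 0
item=3: <8, res = 0*2+3 = 3
item=10: not <8, res = 3-1 = 2
item=10: not <8, res = 2-1 = 1
item=5: <8, res = 1*2+5 = 7
item=8: not <8, res = 7-1 = 6
item=9: not <8, res = 6-1 = 5
item=12: not <8, res = 5-1 = 4
item=-3: <8, res = 4*2+(-3) = 5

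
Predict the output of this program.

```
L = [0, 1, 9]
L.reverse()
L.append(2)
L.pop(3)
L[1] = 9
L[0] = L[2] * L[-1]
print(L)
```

[0, 9, 0]

reverse → [9, 1, 0]
append 2 → [9, 1, 0, 2]
pop(3) removes 2 → [9, 1, 0]
L[1] = 9 → [9, 9, 0]
L[0] = L[2]*L[-1] = 0*0 = 0 → [0, 9, 0]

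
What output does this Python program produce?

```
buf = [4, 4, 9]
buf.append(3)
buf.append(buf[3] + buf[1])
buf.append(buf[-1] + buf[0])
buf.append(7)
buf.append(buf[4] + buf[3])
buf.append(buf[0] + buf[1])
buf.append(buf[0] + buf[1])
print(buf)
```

append 3 → [4, 4, 9, 3]
append buf[3]+buf[1] = 3+4 = 7 → [4, 4, 9, 3, 7]
append buf[-1]+buf[0] = 7+4 = 11 → [4, 4, 9, 3, 7, 11]
append 7 → [4, 4, 9, 3, 7, 11, 7]
append buf[4]+buf[3] = 7+3 = 10 → [4, 4, 9, 3, 7, 11, 7, 10]
append buf[0]+buf[1] = 4+4 = 8 → [4, 4, 9, 3, 7, 11, 7, 10, 8]
append buf[0]+buf[1] = 4+4 = 8 → [4, 4, 9, 3, 7, 11, 7, 10, 8, 8]

[4, 4, 9, 3, 7, 11, 7, 10, 8, 8]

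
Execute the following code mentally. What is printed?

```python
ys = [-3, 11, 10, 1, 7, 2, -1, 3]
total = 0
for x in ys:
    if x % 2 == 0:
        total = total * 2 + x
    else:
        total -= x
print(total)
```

x=-3: not even, total = 0-(-3) = 3
x=11: not even, total = 3-11 = -8
x=10: even, total = (-8)*2+10 = -6
x=1: not even, total = (-6)-1 = -7
x=7: not even, total = (-7)-7 = -14
x=2: even, total = (-14)*2+2 = -26
x=-1: not even, total = (-26)-(-1) = -25
x=3: not even, total = (-25)-3 = -28

-28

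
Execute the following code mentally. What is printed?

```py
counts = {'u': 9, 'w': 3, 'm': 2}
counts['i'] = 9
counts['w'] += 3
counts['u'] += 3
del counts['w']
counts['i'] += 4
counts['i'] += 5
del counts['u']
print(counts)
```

counts['i'] = 9 → {'u': 9, 'w': 3, 'm': 2, 'i': 9}
counts['w'] = 3+3 = 6 → {'u': 9, 'w': 6, 'm': 2, 'i': 9}
counts['u'] = 9+3 = 12 → {'u': 12, 'w': 6, 'm': 2, 'i': 9}
del 'w' → {'u': 12, 'm': 2, 'i': 9}
counts['i'] = 9+4 = 13 → {'u': 12, 'm': 2, 'i': 13}
counts['i'] = 13+5 = 18 → {'u': 12, 'm': 2, 'i': 18}
del 'u' → {'m': 2, 'i': 18}

{'m': 2, 'i': 18}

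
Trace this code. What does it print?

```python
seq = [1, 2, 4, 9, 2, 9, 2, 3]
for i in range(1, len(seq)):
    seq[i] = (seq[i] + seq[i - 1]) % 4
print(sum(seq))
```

13

i=1: seq[1] = (2+1)%4 = 3 → [1, 3, 4, 9, 2, 9, 2, 3]
i=2: seq[2] = (4+3)%4 = 3 → [1, 3, 3, 9, 2, 9, 2, 3]
i=3: seq[3] = (9+3)%4 = 0 → [1, 3, 3, 0, 2, 9, 2, 3]
i=4: seq[4] = (2+0)%4 = 2 → [1, 3, 3, 0, 2, 9, 2, 3]
i=5: seq[5] = (9+2)%4 = 3 → [1, 3, 3, 0, 2, 3, 2, 3]
i=6: seq[6] = (2+3)%4 = 1 → [1, 3, 3, 0, 2, 3, 1, 3]
i=7: seq[7] = (3+1)%4 = 0 → [1, 3, 3, 0, 2, 3, 1, 0]
sum = 13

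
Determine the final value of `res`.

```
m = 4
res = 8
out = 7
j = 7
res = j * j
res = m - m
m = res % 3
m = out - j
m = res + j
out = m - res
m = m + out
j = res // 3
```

res = 7*7 = 49
res = 4-4 = 0
m = 0%3 = 0
m = 7-7 = 0
m = 0+7 = 7
out = 7-0 = 7
m = 7+7 = 14
j = 0//3 = 0

0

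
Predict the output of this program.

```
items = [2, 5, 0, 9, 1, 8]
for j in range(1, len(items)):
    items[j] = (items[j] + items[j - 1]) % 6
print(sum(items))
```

j=1: items[1] = (5+2)%6 = 1 → [2, 1, 0, 9, 1, 8]
j=2: items[2] = (0+1)%6 = 1 → [2, 1, 1, 9, 1, 8]
j=3: items[3] = (9+1)%6 = 4 → [2, 1, 1, 4, 1, 8]
j=4: items[4] = (1+4)%6 = 5 → [2, 1, 1, 4, 5, 8]
j=5: items[5] = (8+5)%6 = 1 → [2, 1, 1, 4, 5, 1]
sum = 14

14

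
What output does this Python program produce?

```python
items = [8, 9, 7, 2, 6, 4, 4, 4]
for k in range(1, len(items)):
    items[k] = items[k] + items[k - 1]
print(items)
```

[8, 17, 24, 26, 32, 36, 40, 44]

k=1: items[1] = 9+8 = 17 → [8, 17, 7, 2, 6, 4, 4, 4]
k=2: items[2] = 7+17 = 24 → [8, 17, 24, 2, 6, 4, 4, 4]
k=3: items[3] = 2+24 = 26 → [8, 17, 24, 26, 6, 4, 4, 4]
k=4: items[4] = 6+26 = 32 → [8, 17, 24, 26, 32, 4, 4, 4]
k=5: items[5] = 4+32 = 36 → [8, 17, 24, 26, 32, 36, 4, 4]
k=6: items[6] = 4+36 = 40 → [8, 17, 24, 26, 32, 36, 40, 4]
k=7: items[7] = 4+40 = 44 → [8, 17, 24, 26, 32, 36, 40, 44]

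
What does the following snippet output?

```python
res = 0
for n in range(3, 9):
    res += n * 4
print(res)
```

n=3: res = 0+3*4 = 12
n=4: res = 12+4*4 = 28
n=5: res = 28+5*4 = 48
n=6: res = 48+6*4 = 72
n=7: res = 72+7*4 = 100
n=8: res = 100+8*4 = 132

132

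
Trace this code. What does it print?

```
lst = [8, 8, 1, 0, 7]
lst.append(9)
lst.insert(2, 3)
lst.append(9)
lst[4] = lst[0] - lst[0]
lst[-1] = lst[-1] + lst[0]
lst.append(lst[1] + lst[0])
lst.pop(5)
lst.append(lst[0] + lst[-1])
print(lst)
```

append 9 → [8, 8, 1, 0, 7, 9]
insert 3 at 2 → [8, 8, 3, 1, 0, 7, 9]
append 9 → [8, 8, 3, 1, 0, 7, 9, 9]
lst[4] = lst[0]-lst[0] = 8-8 = 0 → [8, 8, 3, 1, 0, 7, 9, 9]
lst[-1] = lst[-1]+lst[0] = 9+8 = 17 → [8, 8, 3, 1, 0, 7, 9, 17]
append lst[1]+lst[0] = 8+8 = 16 → [8, 8, 3, 1, 0, 7, 9, 17, 16]
pop(5) removes 7 → [8, 8, 3, 1, 0, 9, 17, 16]
append lst[0]+lst[-1] = 8+16 = 24 → [8, 8, 3, 1, 0, 9, 17, 16, 24]

[8, 8, 3, 1, 0, 9, 17, 16, 24]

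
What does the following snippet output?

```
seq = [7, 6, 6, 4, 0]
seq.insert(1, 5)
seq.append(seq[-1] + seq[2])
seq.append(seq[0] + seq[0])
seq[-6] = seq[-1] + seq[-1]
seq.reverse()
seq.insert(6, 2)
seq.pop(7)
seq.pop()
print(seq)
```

[14, 6, 0, 4, 6, 28, 2]

insert 5 at 1 → [7, 5, 6, 6, 4, 0]
append seq[-1]+seq[2] = 0+6 = 6 → [7, 5, 6, 6, 4, 0, 6]
append seq[0]+seq[0] = 7+7 = 14 → [7, 5, 6, 6, 4, 0, 6, 14]
seq[-6] = seq[-1]+seq[-1] = 14+14 = 28 → [7, 5, 28, 6, 4, 0, 6, 14]
reverse → [14, 6, 0, 4, 6, 28, 5, 7]
insert 2 at 6 → [14, 6, 0, 4, 6, 28, 2, 5, 7]
pop(7) removes 5 → [14, 6, 0, 4, 6, 28, 2, 7]
pop() removes 7 → [14, 6, 0, 4, 6, 28, 2]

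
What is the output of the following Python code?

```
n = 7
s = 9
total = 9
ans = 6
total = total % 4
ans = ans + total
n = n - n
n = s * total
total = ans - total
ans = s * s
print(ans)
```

81

total = 9%4 = 1
ans = 6+1 = 7
n = 7-7 = 0
n = 9*1 = 9
total = 7-1 = 6
ans = 9*9 = 81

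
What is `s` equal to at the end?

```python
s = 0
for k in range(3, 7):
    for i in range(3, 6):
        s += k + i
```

k=3,i=3: s = 0+6 = 6
k=3,i=4: s = 6+7 = 13
k=3,i=5: s = 13+8 = 21
k=4,i=3: s = 21+7 = 28
k=4,i=4: s = 28+8 = 36
k=4,i=5: s = 36+9 = 45
k=5,i=3: s = 45+8 = 53
k=5,i=4: s = 53+9 = 62
k=5,i=5: s = 62+10 = 72
k=6,i=3: s = 72+9 = 81
k=6,i=4: s = 81+10 = 91
k=6,i=5: s = 91+11 = 102

102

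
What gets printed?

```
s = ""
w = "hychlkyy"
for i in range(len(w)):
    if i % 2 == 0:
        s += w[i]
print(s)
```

hcly

i=0: add 'h' → 'h'
i=1: skip
i=2: add 'c' → 'hc'
i=3: skip
i=4: add 'l' → 'hcl'
i=5: skip
i=6: add 'y' → 'hcly'
i=7: skip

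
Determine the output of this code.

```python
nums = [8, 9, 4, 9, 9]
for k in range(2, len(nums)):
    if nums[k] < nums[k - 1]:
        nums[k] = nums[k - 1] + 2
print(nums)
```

k=2: 4<9, nums[2] = 9+2 = 11 → [8, 9, 11, 9, 9]
k=3: 9<11, nums[3] = 11+2 = 13 → [8, 9, 11, 13, 9]
k=4: 9<13, nums[4] = 13+2 = 15 → [8, 9, 11, 13, 15]

[8, 9, 11, 13, 15]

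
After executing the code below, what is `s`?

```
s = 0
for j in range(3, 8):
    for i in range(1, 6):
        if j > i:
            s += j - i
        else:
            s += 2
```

j=3,i=1: 3>1, s = 0+2 = 2
j=3,i=2: 3>2, s = 2+1 = 3
j=3,i=3: not 3>3, s = 3+2 = 5
j=3,i=4: not 3>4, s = 5+2 = 7
j=3,i=5: not 3>5, s = 7+2 = 9
j=4,i=1: 4>1, s = 9+3 = 12
j=4,i=2: 4>2, s = 12+2 = 14
j=4,i=3: 4>3, s = 14+1 = 15
j=4,i=4: not 4>4, s = 15+2 = 17
j=4,i=5: not 4>5, s = 17+2 = 19
j=5,i=1: 5>1, s = 19+4 = 23
j=5,i=2: 5>2, s = 23+3 = 26
j=5,i=3: 5>3, s = 26+2 = 28
j=5,i=4: 5>4, s = 28+1 = 29
j=5,i=5: not 5>5, s = 29+2 = 31
j=6,i=1: 6>1, s = 31+5 = 36
j=6,i=2: 6>2, s = 36+4 = 40
j=6,i=3: 6>3, s = 40+3 = 43
j=6,i=4: 6>4, s = 43+2 = 45
j=6,i=5: 6>5, s = 45+1 = 46
j=7,i=1: 7>1, s = 46+6 = 52
j=7,i=2: 7>2, s = 52+5 = 57
j=7,i=3: 7>3, s = 57+4 = 61
j=7,i=4: 7>4, s = 61+3 = 64
j=7,i=5: 7>5, s = 64+2 = 66

66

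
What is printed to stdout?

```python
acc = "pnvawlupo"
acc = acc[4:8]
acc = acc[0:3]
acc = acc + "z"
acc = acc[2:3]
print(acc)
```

u

slice [4:8] → 'wlup'
slice [0:3] → 'wlu'
+ 'z' → 'wluz'
slice [2:3] → 'u'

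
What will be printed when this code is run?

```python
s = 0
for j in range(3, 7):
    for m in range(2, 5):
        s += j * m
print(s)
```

j=3,m=2: s = 0+6 = 6
j=3,m=3: s = 6+9 = 15
j=3,m=4: s = 15+12 = 27
j=4,m=2: s = 27+8 = 35
j=4,m=3: s = 35+12 = 47
j=4,m=4: s = 47+16 = 63
j=5,m=2: s = 63+10 = 73
j=5,m=3: s = 73+15 = 88
j=5,m=4: s = 88+20 = 108
j=6,m=2: s = 108+12 = 120
j=6,m=3: s = 120+18 = 138
j=6,m=4: s = 138+24 = 162

162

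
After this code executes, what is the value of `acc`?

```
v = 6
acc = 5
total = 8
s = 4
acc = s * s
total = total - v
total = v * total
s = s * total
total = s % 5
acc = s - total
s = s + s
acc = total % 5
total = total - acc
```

3

acc = 4*4 = 16
total = 8-6 = 2
total = 6*2 = 12
s = 4*12 = 48
total = 48%5 = 3
acc = 48-3 = 45
s = 48+48 = 96
acc = 3%5 = 3
total = 3-3 = 0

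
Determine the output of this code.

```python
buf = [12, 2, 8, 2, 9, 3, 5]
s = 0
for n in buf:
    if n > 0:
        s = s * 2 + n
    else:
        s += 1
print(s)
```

n=12: >0, s = 0*2+12 = 12
n=2: >0, s = 12*2+2 = 26
n=8: >0, s = 26*2+8 = 60
n=2: >0, s = 60*2+2 = 122
n=9: >0, s = 122*2+9 = 253
n=3: >0, s = 253*2+3 = 509
n=5: >0, s = 509*2+5 = 1023

1023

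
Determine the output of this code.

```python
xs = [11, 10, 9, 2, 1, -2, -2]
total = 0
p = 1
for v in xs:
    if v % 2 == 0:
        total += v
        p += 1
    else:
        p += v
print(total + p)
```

v=11: not even; p=12
v=10: even, total = 0+10 = 10; p=13
v=9: not even; p=22
v=2: even, total = 10+2 = 12; p=23
v=1: not even; p=24
v=-2: even, total = 12+(-2) = 10; p=25
v=-2: even, total = 10+(-2) = 8; p=26
total+p = 8+26 = 34

34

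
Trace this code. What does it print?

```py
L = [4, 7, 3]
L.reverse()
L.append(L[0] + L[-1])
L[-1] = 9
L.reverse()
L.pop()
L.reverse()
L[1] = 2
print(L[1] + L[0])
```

9

reverse → [3, 7, 4]
append L[0]+L[-1] = 3+4 = 7 → [3, 7, 4, 7]
L[-1] = 9 → [3, 7, 4, 9]
reverse → [9, 4, 7, 3]
pop() removes 3 → [9, 4, 7]
reverse → [7, 4, 9]
L[1] = 2 → [7, 2, 9]
L[1]+L[0] = 2+7 = 9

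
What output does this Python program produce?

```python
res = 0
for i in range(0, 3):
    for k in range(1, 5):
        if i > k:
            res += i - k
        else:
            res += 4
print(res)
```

45

i=0,k=1: not 0>1, res = 0+4 = 4
i=0,k=2: not 0>2, res = 4+4 = 8
i=0,k=3: not 0>3, res = 8+4 = 12
i=0,k=4: not 0>4, res = 12+4 = 16
i=1,k=1: not 1>1, res = 16+4 = 20
i=1,k=2: not 1>2, res = 20+4 = 24
i=1,k=3: not 1>3, res = 24+4 = 28
i=1,k=4: not 1>4, res = 28+4 = 32
i=2,k=1: 2>1, res = 32+1 = 33
i=2,k=2: not 2>2, res = 33+4 = 37
i=2,k=3: not 2>3, res = 37+4 = 41
i=2,k=4: not 2>4, res = 41+4 = 45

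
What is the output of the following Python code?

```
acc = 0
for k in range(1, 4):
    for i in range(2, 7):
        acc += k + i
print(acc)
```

90

k=1,i=2: acc = 0+3 = 3
k=1,i=3: acc = 3+4 = 7
k=1,i=4: acc = 7+5 = 12
k=1,i=5: acc = 12+6 = 18
k=1,i=6: acc = 18+7 = 25
k=2,i=2: acc = 25+4 = 29
k=2,i=3: acc = 29+5 = 34
k=2,i=4: acc = 34+6 = 40
k=2,i=5: acc = 40+7 = 47
k=2,i=6: acc = 47+8 = 55
k=3,i=2: acc = 55+5 = 60
k=3,i=3: acc = 60+6 = 66
k=3,i=4: acc = 66+7 = 73
k=3,i=5: acc = 73+8 = 81
k=3,i=6: acc = 81+9 = 90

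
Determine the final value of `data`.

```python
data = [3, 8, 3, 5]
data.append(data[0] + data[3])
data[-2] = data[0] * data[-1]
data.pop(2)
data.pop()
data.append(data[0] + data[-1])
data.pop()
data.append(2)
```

[3, 8, 24, 2]

append data[0]+data[3] = 3+5 = 8 → [3, 8, 3, 5, 8]
data[-2] = data[0]*data[-1] = 3*8 = 24 → [3, 8, 3, 24, 8]
pop(2) removes 3 → [3, 8, 24, 8]
pop() removes 8 → [3, 8, 24]
append data[0]+data[-1] = 3+24 = 27 → [3, 8, 24, 27]
pop() removes 27 → [3, 8, 24]
append 2 → [3, 8, 24, 2]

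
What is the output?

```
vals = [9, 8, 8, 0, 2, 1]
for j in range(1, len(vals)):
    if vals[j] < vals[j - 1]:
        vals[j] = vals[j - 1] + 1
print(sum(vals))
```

69

j=1: 8<9, vals[1] = 9+1 = 10 → [9, 10, 8, 0, 2, 1]
j=2: 8<10, vals[2] = 10+1 = 11 → [9, 10, 11, 0, 2, 1]
j=3: 0<11, vals[3] = 11+1 = 12 → [9, 10, 11, 12, 2, 1]
j=4: 2<12, vals[4] = 12+1 = 13 → [9, 10, 11, 12, 13, 1]
j=5: 1<13, vals[5] = 13+1 = 14 → [9, 10, 11, 12, 13, 14]
sum = 69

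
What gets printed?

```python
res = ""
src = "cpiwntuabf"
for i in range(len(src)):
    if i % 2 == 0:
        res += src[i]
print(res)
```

i=0: add 'c' → 'c'
i=1: skip
i=2: add 'i' → 'ci'
i=3: skip
i=4: add 'n' → 'cin'
i=5: skip
i=6: add 'u' → 'cinu'
i=7: skip
i=8: add 'b' → 'cinub'
i=9: skip

cinub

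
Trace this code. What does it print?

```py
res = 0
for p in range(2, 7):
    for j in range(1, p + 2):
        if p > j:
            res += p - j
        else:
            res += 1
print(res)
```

p=2,j=1: 2>1, res = 0+1 = 1
p=2,j=2: not 2>2, res = 1+1 = 2
p=2,j=3: not 2>3, res = 2+1 = 3
p=3,j=1: 3>1, res = 3+2 = 5
p=3,j=2: 3>2, res = 5+1 = 6
p=3,j=3: not 3>3, res = 6+1 = 7
p=3,j=4: not 3>4, res = 7+1 = 8
p=4,j=1: 4>1, res = 8+3 = 11
p=4,j=2: 4>2, res = 11+2 = 13
p=4,j=3: 4>3, res = 13+1 = 14
p=4,j=4: not 4>4, res = 14+1 = 15
p=4,j=5: not 4>5, res = 15+1 = 16
p=5,j=1: 5>1, res = 16+4 = 20
p=5,j=2: 5>2, res = 20+3 = 23
p=5,j=3: 5>3, res = 23+2 = 25
p=5,j=4: 5>4, res = 25+1 = 26
p=5,j=5: not 5>5, res = 26+1 = 27
p=5,j=6: not 5>6, res = 27+1 = 28
p=6,j=1: 6>1, res = 28+5 = 33
p=6,j=2: 6>2, res = 33+4 = 37
p=6,j=3: 6>3, res = 37+3 = 40
p=6,j=4: 6>4, res = 40+2 = 42
p=6,j=5: 6>5, res = 42+1 = 43
p=6,j=6: not 6>6, res = 43+1 = 44
p=6,j=7: not 6>7, res = 44+1 = 45

45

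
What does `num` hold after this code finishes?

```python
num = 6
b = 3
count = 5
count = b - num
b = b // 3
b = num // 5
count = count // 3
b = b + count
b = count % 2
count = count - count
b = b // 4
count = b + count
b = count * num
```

6

count = 3-6 = -3
b = 3//3 = 1
b = 6//5 = 1
count = (-3)//3 = -1
b = 1+(-1) = 0
b = (-1)%2 = 1
count = (-1)-(-1) = 0
b = 1//4 = 0
count = 0+0 = 0
b = 0*6 = 0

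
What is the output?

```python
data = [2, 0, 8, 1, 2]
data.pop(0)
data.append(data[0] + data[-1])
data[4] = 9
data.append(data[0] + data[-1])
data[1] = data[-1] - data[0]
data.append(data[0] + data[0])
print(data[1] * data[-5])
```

pop(0) removes 2 → [0, 8, 1, 2]
append data[0]+data[-1] = 0+2 = 2 → [0, 8, 1, 2, 2]
data[4] = 9 → [0, 8, 1, 2, 9]
append data[0]+data[-1] = 0+9 = 9 → [0, 8, 1, 2, 9, 9]
data[1] = data[-1]-data[0] = 9-0 = 9 → [0, 9, 1, 2, 9, 9]
append data[0]+data[0] = 0+0 = 0 → [0, 9, 1, 2, 9, 9, 0]
data[1]*data[-5] = 9*1 = 9

9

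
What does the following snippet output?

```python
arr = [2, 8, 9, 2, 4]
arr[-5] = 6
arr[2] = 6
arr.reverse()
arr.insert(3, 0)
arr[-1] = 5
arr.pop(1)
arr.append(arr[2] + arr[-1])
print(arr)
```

arr[-5] = 6 → [6, 8, 9, 2, 4]
arr[2] = 6 → [6, 8, 6, 2, 4]
reverse → [4, 2, 6, 8, 6]
insert 0 at 3 → [4, 2, 6, 0, 8, 6]
arr[-1] = 5 → [4, 2, 6, 0, 8, 5]
pop(1) removes 2 → [4, 6, 0, 8, 5]
append arr[2]+arr[-1] = 0+5 = 5 → [4, 6, 0, 8, 5, 5]

[4, 6, 0, 8, 5, 5]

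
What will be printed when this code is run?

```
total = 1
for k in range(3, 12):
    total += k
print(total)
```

k=3: total = 1+3 = 4
k=4: total = 4+4 = 8
k=5: total = 8+5 = 13
k=6: total = 13+6 = 19
k=7: total = 19+7 = 26
k=8: total = 26+8 = 34
k=9: total = 34+9 = 43
k=10: total = 43+10 = 53
k=11: total = 53+11 = 64

64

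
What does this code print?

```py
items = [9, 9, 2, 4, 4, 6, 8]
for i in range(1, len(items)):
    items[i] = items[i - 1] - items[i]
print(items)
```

[9, 0, -2, -6, -10, -16, -24]

i=1: items[1] = 9-9 = 0 → [9, 0, 2, 4, 4, 6, 8]
i=2: items[2] = 0-2 = -2 → [9, 0, -2, 4, 4, 6, 8]
i=3: items[3] = (-2)-4 = -6 → [9, 0, -2, -6, 4, 6, 8]
i=4: items[4] = (-6)-4 = -10 → [9, 0, -2, -6, -10, 6, 8]
i=5: items[5] = (-10)-6 = -16 → [9, 0, -2, -6, -10, -16, 8]
i=6: items[6] = (-16)-8 = -24 → [9, 0, -2, -6, -10, -16, -24]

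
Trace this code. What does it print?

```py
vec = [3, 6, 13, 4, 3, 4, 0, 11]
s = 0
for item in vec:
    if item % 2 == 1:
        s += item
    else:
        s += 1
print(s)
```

item=3: odd, s = 0+3 = 3
item=6: not odd, s = 3+1 = 4
item=13: odd, s = 4+13 = 17
item=4: not odd, s = 17+1 = 18
item=3: odd, s = 18+3 = 21
item=4: not odd, s = 21+1 = 22
item=0: not odd, s = 22+1 = 23
item=11: odd, s = 23+11 = 34

34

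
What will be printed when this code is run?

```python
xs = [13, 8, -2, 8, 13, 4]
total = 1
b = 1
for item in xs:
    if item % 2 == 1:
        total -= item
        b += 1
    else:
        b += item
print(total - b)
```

item=13: odd, total = 1-13 = -12; b=2
item=8: not odd; b=10
item=-2: not odd; b=8
item=8: not odd; b=16
item=13: odd, total = (-12)-13 = -25; b=17
item=4: not odd; b=21
total-b = (-25)-21 = -46

-46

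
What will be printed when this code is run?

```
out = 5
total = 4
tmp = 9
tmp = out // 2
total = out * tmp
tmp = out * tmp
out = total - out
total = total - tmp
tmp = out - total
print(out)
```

5

tmp = 5//2 = 2
total = 5*2 = 10
tmp = 5*2 = 10
out = 10-5 = 5
total = 10-10 = 0
tmp = 5-0 = 5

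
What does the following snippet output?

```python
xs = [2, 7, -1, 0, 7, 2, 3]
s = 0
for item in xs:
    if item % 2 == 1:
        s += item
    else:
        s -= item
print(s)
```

item=2: not odd, s = 0-2 = -2
item=7: odd, s = (-2)+7 = 5
item=-1: odd, s = 5+(-1) = 4
item=0: not odd, s = 4-0 = 4
item=7: odd, s = 4+7 = 11
item=2: not odd, s = 11-2 = 9
item=3: odd, s = 9+3 = 12

12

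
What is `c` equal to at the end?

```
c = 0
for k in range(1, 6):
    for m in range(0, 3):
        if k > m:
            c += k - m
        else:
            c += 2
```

k=1,m=0: 1>0, c = 0+1 = 1
k=1,m=1: not 1>1, c = 1+2 = 3
k=1,m=2: not 1>2, c = 3+2 = 5
k=2,m=0: 2>0, c = 5+2 = 7
k=2,m=1: 2>1, c = 7+1 = 8
k=2,m=2: not 2>2, c = 8+2 = 10
k=3,m=0: 3>0, c = 10+3 = 13
k=3,m=1: 3>1, c = 13+2 = 15
k=3,m=2: 3>2, c = 15+1 = 16
k=4,m=0: 4>0, c = 16+4 = 20
k=4,m=1: 4>1, c = 20+3 = 23
k=4,m=2: 4>2, c = 23+2 = 25
k=5,m=0: 5>0, c = 25+5 = 30
k=5,m=1: 5>1, c = 30+4 = 34
k=5,m=2: 5>2, c = 34+3 = 37

37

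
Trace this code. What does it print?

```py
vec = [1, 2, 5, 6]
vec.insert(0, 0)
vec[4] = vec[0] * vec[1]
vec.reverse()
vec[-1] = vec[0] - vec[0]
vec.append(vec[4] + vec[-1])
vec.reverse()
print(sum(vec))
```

8

insert 0 at 0 → [0, 1, 2, 5, 6]
vec[4] = vec[0]*vec[1] = 0*1 = 0 → [0, 1, 2, 5, 0]
reverse → [0, 5, 2, 1, 0]
vec[-1] = vec[0]-vec[0] = 0-0 = 0 → [0, 5, 2, 1, 0]
append vec[4]+vec[-1] = 0+0 = 0 → [0, 5, 2, 1, 0, 0]
reverse → [0, 0, 1, 2, 5, 0]
sum = 8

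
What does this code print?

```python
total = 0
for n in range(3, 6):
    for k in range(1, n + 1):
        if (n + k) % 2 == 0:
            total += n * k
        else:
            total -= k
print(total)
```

69

n=3,k=1: even sum, total = 0+3 = 3
n=3,k=2: odd sum, total = 3-2 = 1
n=3,k=3: even sum, total = 1+9 = 10
n=4,k=1: odd sum, total = 10-1 = 9
n=4,k=2: even sum, total = 9+8 = 17
n=4,k=3: odd sum, total = 17-3 = 14
n=4,k=4: even sum, total = 14+16 = 30
n=5,k=1: even sum, total = 30+5 = 35
n=5,k=2: odd sum, total = 35-2 = 33
n=5,k=3: even sum, total = 33+15 = 48
n=5,k=4: odd sum, total = 48-4 = 44
n=5,k=5: even sum, total = 44+25 = 69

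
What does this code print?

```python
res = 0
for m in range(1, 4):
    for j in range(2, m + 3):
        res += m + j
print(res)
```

48

m=1,j=2: res = 0+3 = 3
m=1,j=3: res = 3+4 = 7
m=2,j=2: res = 7+4 = 11
m=2,j=3: res = 11+5 = 16
m=2,j=4: res = 16+6 = 22
m=3,j=2: res = 22+5 = 27
m=3,j=3: res = 27+6 = 33
m=3,j=4: res = 33+7 = 40
m=3,j=5: res = 40+8 = 48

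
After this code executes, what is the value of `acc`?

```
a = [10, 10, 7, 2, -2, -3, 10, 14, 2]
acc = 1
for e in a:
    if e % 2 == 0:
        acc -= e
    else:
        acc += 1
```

-43

e=10: even, acc = 1-10 = -9
e=10: even, acc = (-9)-10 = -19
e=7: not even, acc = (-19)+1 = -18
e=2: even, acc = (-18)-2 = -20
e=-2: even, acc = (-20)-(-2) = -18
e=-3: not even, acc = (-18)+1 = -17
e=10: even, acc = (-17)-10 = -27
e=14: even, acc = (-27)-14 = -41
e=2: even, acc = (-41)-2 = -43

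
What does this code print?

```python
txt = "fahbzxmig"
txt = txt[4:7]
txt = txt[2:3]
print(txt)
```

m

slice [4:7] → 'zxm'
slice [2:3] → 'm'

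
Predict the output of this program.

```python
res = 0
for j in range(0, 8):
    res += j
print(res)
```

j=0: res = 0+0 = 0
j=1: res = 0+1 = 1
j=2: res = 1+2 = 3
j=3: res = 3+3 = 6
j=4: res = 6+4 = 10
j=5: res = 10+5 = 15
j=6: res = 15+6 = 21
j=7: res = 21+7 = 28

28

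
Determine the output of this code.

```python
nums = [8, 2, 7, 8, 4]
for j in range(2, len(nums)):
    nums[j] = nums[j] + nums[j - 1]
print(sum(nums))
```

j=2: nums[2] = 7+2 = 9 → [8, 2, 9, 8, 4]
j=3: nums[3] = 8+9 = 17 → [8, 2, 9, 17, 4]
j=4: nums[4] = 4+17 = 21 → [8, 2, 9, 17, 21]
sum = 57

57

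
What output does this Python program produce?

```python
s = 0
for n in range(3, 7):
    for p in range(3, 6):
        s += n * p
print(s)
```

216

n=3,p=3: s = 0+9 = 9
n=3,p=4: s = 9+12 = 21
n=3,p=5: s = 21+15 = 36
n=4,p=3: s = 36+12 = 48
n=4,p=4: s = 48+16 = 64
n=4,p=5: s = 64+20 = 84
n=5,p=3: s = 84+15 = 99
n=5,p=4: s = 99+20 = 119
n=5,p=5: s = 119+25 = 144
n=6,p=3: s = 144+18 = 162
n=6,p=4: s = 162+24 = 186
n=6,p=5: s = 186+30 = 216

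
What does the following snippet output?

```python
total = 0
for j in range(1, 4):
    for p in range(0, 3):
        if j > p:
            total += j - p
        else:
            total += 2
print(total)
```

j=1,p=0: 1>0, total = 0+1 = 1
j=1,p=1: not 1>1, total = 1+2 = 3
j=1,p=2: not 1>2, total = 3+2 = 5
j=2,p=0: 2>0, total = 5+2 = 7
j=2,p=1: 2>1, total = 7+1 = 8
j=2,p=2: not 2>2, total = 8+2 = 10
j=3,p=0: 3>0, total = 10+3 = 13
j=3,p=1: 3>1, total = 13+2 = 15
j=3,p=2: 3>2, total = 15+1 = 16

16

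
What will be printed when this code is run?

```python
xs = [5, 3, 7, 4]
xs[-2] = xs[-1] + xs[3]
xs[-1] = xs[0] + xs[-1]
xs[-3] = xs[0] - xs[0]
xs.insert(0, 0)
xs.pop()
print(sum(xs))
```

xs[-2] = xs[-1]+xs[3] = 4+4 = 8 → [5, 3, 8, 4]
xs[-1] = xs[0]+xs[-1] = 5+4 = 9 → [5, 3, 8, 9]
xs[-3] = xs[0]-xs[0] = 5-5 = 0 → [5, 0, 8, 9]
insert 0 at 0 → [0, 5, 0, 8, 9]
pop() removes 9 → [0, 5, 0, 8]
sum = 13

13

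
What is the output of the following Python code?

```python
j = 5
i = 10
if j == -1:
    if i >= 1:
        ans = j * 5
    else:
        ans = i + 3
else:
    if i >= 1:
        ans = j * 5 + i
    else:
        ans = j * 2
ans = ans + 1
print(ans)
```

36

j=5, i=10
j == -1 is False; i >= 1 is True
→ ans = j * 5 + i = 35
ans = 35+1 = 36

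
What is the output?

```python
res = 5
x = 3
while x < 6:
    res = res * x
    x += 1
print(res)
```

300

x=3: res = 5*3 = 15
x=4: res = 15*4 = 60
x=5: res = 60*5 = 300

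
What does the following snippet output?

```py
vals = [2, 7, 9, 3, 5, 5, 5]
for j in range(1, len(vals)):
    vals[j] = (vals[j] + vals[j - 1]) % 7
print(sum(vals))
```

j=1: vals[1] = (7+2)%7 = 2 → [2, 2, 9, 3, 5, 5, 5]
j=2: vals[2] = (9+2)%7 = 4 → [2, 2, 4, 3, 5, 5, 5]
j=3: vals[3] = (3+4)%7 = 0 → [2, 2, 4, 0, 5, 5, 5]
j=4: vals[4] = (5+0)%7 = 5 → [2, 2, 4, 0, 5, 5, 5]
j=5: vals[5] = (5+5)%7 = 3 → [2, 2, 4, 0, 5, 3, 5]
j=6: vals[6] = (5+3)%7 = 1 → [2, 2, 4, 0, 5, 3, 1]
sum = 17

17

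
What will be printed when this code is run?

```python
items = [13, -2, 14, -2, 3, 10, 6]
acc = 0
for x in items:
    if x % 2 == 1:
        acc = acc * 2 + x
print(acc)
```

29

x=13: odd, acc = 0*2+13 = 13
x=-2: not odd
x=14: not odd
x=-2: not odd
x=3: odd, acc = 13*2+3 = 29
x=10: not odd
x=6: not odd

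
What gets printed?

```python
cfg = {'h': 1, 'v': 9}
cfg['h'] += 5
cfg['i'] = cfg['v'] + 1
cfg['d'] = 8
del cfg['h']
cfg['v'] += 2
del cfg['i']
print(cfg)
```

cfg['h'] = 1+5 = 6 → {'h': 6, 'v': 9}
cfg['i'] = cfg['v']+1 = 10 → {'h': 6, 'v': 9, 'i': 10}
cfg['d'] = 8 → {'h': 6, 'v': 9, 'i': 10, 'd': 8}
del 'h' → {'v': 9, 'i': 10, 'd': 8}
cfg['v'] = 9+2 = 11 → {'v': 11, 'i': 10, 'd': 8}
del 'i' → {'v': 11, 'd': 8}

{'v': 11, 'd': 8}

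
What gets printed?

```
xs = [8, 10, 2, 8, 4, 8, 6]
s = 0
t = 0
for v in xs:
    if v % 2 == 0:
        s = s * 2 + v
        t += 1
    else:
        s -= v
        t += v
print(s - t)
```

959

v=8: even, s = 0*2+8 = 8; t=1
v=10: even, s = 8*2+10 = 26; t=2
v=2: even, s = 26*2+2 = 54; t=3
v=8: even, s = 54*2+8 = 116; t=4
v=4: even, s = 116*2+4 = 236; t=5
v=8: even, s = 236*2+8 = 480; t=6
v=6: even, s = 480*2+6 = 966; t=7
s-t = 966-7 = 959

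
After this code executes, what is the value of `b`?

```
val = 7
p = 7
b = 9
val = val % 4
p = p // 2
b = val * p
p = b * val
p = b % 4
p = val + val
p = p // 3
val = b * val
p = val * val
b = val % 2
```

1

val = 7%4 = 3
p = 7//2 = 3
b = 3*3 = 9
p = 9*3 = 27
p = 9%4 = 1
p = 3+3 = 6
p = 6//3 = 2
val = 9*3 = 27
p = 27*27 = 729
b = 27%2 = 1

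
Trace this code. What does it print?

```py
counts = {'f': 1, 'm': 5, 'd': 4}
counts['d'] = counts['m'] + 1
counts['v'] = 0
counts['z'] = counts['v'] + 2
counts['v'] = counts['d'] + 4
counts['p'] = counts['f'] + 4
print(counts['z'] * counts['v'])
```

counts['d'] = counts['m']+1 = 6 → {'f': 1, 'm': 5, 'd': 6}
counts['v'] = 0 → {'f': 1, 'm': 5, 'd': 6, 'v': 0}
counts['z'] = counts['v']+2 = 2 → {'f': 1, 'm': 5, 'd': 6, 'v': 0, 'z': 2}
counts['v'] = counts['d']+4 = 10 → {'f': 1, 'm': 5, 'd': 6, 'v': 10, 'z': 2}
counts['p'] = counts['f']+4 = 5 → {'f': 1, 'm': 5, 'd': 6, 'v': 10, 'z': 2, 'p': 5}
counts['z']*counts['v'] = 2*10 = 20

20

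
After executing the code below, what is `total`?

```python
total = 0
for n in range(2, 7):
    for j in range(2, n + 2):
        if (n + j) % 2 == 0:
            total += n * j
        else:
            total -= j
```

n=2,j=2: even sum, total = 0+4 = 4
n=2,j=3: odd sum, total = 4-3 = 1
n=3,j=2: odd sum, total = 1-2 = -1
n=3,j=3: even sum, total = (-1)+9 = 8
n=3,j=4: odd sum, total = 8-4 = 4
n=4,j=2: even sum, total = 4+8 = 12
n=4,j=3: odd sum, total = 12-3 = 9
n=4,j=4: even sum, total = 9+16 = 25
n=4,j=5: odd sum, total = 25-5 = 20
n=5,j=2: odd sum, total = 20-2 = 18
n=5,j=3: even sum, total = 18+15 = 33
n=5,j=4: odd sum, total = 33-4 = 29
n=5,j=5: even sum, total = 29+25 = 54
n=5,j=6: odd sum, total = 54-6 = 48
n=6,j=2: even sum, total = 48+12 = 60
n=6,j=3: odd sum, total = 60-3 = 57
n=6,j=4: even sum, total = 57+24 = 81
n=6,j=5: odd sum, total = 81-5 = 76
n=6,j=6: even sum, total = 76+36 = 112
n=6,j=7: odd sum, total = 112-7 = 105

105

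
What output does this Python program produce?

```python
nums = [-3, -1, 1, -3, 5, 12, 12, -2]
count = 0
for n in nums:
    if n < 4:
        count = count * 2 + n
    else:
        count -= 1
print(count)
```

n=-3: <4, count = 0*2+(-3) = -3
n=-1: <4, count = (-3)*2+(-1) = -7
n=1: <4, count = (-7)*2+1 = -13
n=-3: <4, count = (-13)*2+(-3) = -29
n=5: not <4, count = (-29)-1 = -30
n=12: not <4, count = (-30)-1 = -31
n=12: not <4, count = (-31)-1 = -32
n=-2: <4, count = (-32)*2+(-2) = -66

-66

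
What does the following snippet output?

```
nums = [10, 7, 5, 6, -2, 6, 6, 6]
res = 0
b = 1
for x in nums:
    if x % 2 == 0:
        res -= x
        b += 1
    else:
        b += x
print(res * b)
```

x=10: even, res = 0-10 = -10; b=2
x=7: not even; b=9
x=5: not even; b=14
x=6: even, res = (-10)-6 = -16; b=15
x=-2: even, res = (-16)-(-2) = -14; b=16
x=6: even, res = (-14)-6 = -20; b=17
x=6: even, res = (-20)-6 = -26; b=18
x=6: even, res = (-26)-6 = -32; b=19
res*b = (-32)*19 = -608

-608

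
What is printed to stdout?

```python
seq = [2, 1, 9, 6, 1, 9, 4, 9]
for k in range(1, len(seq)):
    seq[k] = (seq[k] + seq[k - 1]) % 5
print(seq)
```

k=1: seq[1] = (1+2)%5 = 3 → [2, 3, 9, 6, 1, 9, 4, 9]
k=2: seq[2] = (9+3)%5 = 2 → [2, 3, 2, 6, 1, 9, 4, 9]
k=3: seq[3] = (6+2)%5 = 3 → [2, 3, 2, 3, 1, 9, 4, 9]
k=4: seq[4] = (1+3)%5 = 4 → [2, 3, 2, 3, 4, 9, 4, 9]
k=5: seq[5] = (9+4)%5 = 3 → [2, 3, 2, 3, 4, 3, 4, 9]
k=6: seq[6] = (4+3)%5 = 2 → [2, 3, 2, 3, 4, 3, 2, 9]
k=7: seq[7] = (9+2)%5 = 1 → [2, 3, 2, 3, 4, 3, 2, 1]

[2, 3, 2, 3, 4, 3, 2, 1]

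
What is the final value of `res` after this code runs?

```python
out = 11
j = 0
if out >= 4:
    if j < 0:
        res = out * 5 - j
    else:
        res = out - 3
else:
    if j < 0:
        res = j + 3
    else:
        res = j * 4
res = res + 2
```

10

out=11, j=0
out >= 4 is True; j < 0 is False
→ res = out - 3 = 8
res = 8+2 = 10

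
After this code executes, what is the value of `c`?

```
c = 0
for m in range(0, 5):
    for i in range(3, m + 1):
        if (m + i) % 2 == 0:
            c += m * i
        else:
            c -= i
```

m=3,i=3: even sum, c = 0+9 = 9
m=4,i=3: odd sum, c = 9-3 = 6
m=4,i=4: even sum, c = 6+16 = 22

22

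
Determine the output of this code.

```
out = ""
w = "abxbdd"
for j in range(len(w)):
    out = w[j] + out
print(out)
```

j=0: prepend 'a' → 'a'
j=1: prepend 'b' → 'ba'
j=2: prepend 'x' → 'xba'
j=3: prepend 'b' → 'bxba'
j=4: prepend 'd' → 'dbxba'
j=5: prepend 'd' → 'ddbxba'

ddbxba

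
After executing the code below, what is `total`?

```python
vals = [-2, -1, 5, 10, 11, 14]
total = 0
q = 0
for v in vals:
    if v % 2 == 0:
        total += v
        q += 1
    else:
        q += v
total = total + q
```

40

v=-2: even, total = 0+(-2) = -2; q=1
v=-1: not even; q=0
v=5: not even; q=5
v=10: even, total = (-2)+10 = 8; q=6
v=11: not even; q=17
v=14: even, total = 8+14 = 22; q=18
total+q = 22+18 = 40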